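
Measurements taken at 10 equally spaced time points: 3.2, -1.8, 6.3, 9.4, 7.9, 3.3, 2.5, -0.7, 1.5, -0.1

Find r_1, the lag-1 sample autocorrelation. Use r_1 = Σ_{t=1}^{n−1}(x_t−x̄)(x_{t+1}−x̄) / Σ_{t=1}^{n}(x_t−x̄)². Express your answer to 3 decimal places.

0.388

Mean x̄ = (3.2 − 1.8 + 6.3 + 9.4 + 7.9 + 3.3 + 2.5 − 0.7 + 1.5 − 0.1)/10 = 3.1500
Numerator Σ_{t=1}^{9}(x_t−x̄)(x_{t+1}−x̄) = 48.3675
Denominator Σ(x_t−x̄)² = 124.6050
r_1 = 48.3675 / 124.6050 = 0.388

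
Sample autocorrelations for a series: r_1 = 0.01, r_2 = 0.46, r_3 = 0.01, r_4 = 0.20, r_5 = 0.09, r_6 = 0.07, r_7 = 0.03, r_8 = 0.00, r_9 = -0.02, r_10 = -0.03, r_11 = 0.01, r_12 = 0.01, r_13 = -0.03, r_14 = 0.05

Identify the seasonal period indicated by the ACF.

The largest autocorrelation is r_2 = 0.46, with a weaker echo at lag 4 (0.20); the remaining lags stay at or below 0.09.
The dominant spike at lag 2 indicates a seasonal period of 2.

2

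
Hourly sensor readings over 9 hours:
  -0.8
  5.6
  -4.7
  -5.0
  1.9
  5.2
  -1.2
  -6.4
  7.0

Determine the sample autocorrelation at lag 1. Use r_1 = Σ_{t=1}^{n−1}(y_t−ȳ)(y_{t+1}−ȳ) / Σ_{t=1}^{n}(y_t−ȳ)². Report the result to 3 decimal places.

Mean ȳ = (-0.8 + 5.6 − 4.7 − 5.0 + 1.9 + 5.2 − 1.2 − 6.4 + 7.0)/9 = 0.1778
Numerator Σ_{t=1}^{8}(y_t−ȳ)(y_{t+1}−ȳ) = -49.4938
Denominator Σ(y_t−ȳ)² = 200.8556
r_1 = -49.4938 / 200.8556 = -0.246

-0.246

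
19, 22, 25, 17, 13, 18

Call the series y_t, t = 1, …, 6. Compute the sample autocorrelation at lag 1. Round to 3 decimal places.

Mean ȳ = (19 + 22 + 25 + 17 + 13 + 18)/6 = 19.0000
Deviations from mean: 0.0000, 3.0000, 6.0000, -2.0000, -6.0000, -1.0000
Numerator Σ_{t=1}^{5}(y_t−ȳ)(y_{t+1}−ȳ) = 24.0000
Denominator Σ(y_t−ȳ)² = 86.0000
r_1 = 24.0000 / 86.0000 = 0.279

0.279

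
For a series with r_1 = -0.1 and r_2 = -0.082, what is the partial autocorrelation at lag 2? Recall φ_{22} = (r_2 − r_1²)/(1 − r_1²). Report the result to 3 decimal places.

φ_{22} = (r_2 − r_1²) / (1 − r_1²)
r_1² = (-0.1)² = 0.01
Numerator = -0.082 − 0.0100 = -0.0920; denominator = 1 − 0.0100 = 0.9900
φ_{22} = -0.0920 / 0.9900 = -0.093

-0.093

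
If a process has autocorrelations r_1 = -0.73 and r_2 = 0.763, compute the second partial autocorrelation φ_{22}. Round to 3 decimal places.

0.493

φ_{22} = (r_2 − r_1²) / (1 − r_1²)
r_1² = (-0.73)² = 0.5329
Numerator = 0.763 − 0.5329 = 0.2301; denominator = 1 − 0.5329 = 0.4671
φ_{22} = 0.2301 / 0.4671 = 0.493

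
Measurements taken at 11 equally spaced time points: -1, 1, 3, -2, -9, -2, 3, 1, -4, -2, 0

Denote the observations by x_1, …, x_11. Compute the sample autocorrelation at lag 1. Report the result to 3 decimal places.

0.169

Mean x̄ = (-1 + 1 + 3 − 2 − 9 − 2 + 3 + 1 − 4 − 2 + 0)/11 = -1.0909
Numerator Σ_{t=1}^{10}(x_t−x̄)(x_{t+1}−x̄) = 19.8099
Denominator Σ(x_t−x̄)² = 116.9091
r_1 = 19.8099 / 116.9091 = 0.169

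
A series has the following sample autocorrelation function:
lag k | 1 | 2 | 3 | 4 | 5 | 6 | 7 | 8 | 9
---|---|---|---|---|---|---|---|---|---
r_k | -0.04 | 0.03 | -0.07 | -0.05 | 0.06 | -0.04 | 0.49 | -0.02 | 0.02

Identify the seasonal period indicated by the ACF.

7

The largest autocorrelation is r_7 = 0.49; the remaining lags stay at or below 0.06.
The dominant spike at lag 7 indicates a seasonal period of 7.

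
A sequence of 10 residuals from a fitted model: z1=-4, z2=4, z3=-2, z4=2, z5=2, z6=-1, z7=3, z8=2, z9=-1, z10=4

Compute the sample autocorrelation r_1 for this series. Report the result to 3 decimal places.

Mean z̄ = (-4 + 4 − 2 + 2 + 2 − 1 + 3 + 2 − 1 + 4)/10 = 0.9000
Numerator Σ_{t=1}^{9}(z_t−z̄)(z_{t+1}−z̄) = -37.9100
Denominator Σ(z_t−z̄)² = 66.9000
r_1 = -37.9100 / 66.9000 = -0.567

-0.567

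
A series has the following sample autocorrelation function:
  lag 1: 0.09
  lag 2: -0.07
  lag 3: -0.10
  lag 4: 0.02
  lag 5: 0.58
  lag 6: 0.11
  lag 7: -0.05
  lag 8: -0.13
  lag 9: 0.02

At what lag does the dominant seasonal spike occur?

5

The largest autocorrelation is r_5 = 0.58; the remaining lags stay at or below 0.11.
The dominant spike at lag 5 indicates a seasonal period of 5.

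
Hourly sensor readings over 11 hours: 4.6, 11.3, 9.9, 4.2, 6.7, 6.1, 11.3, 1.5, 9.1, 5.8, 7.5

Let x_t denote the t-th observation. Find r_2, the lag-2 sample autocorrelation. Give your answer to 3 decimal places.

Mean x̄ = (4.6 + 11.3 + 9.9 + 4.2 + 6.7 + 6.1 + 11.3 + 1.5 + 9.1 + 5.8 + 7.5)/11 = 7.0909
Numerator Σ_{t=1}^{9}(x_t−x̄)(x_{t+2}−x̄) = 2.9917
Denominator Σ(x_t−x̄)² = 96.1491
r_2 = 2.9917 / 96.1491 = 0.031

0.031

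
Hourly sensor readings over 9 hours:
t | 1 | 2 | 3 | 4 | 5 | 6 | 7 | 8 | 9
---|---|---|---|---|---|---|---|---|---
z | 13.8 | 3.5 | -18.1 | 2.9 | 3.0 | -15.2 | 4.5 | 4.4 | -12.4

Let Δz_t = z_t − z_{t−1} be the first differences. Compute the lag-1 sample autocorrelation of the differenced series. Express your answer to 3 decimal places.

-0.310

First differences Δz: -10.3, -21.6, 21.0, 0.1, -18.2, 19.7, -0.1, -16.8
Mean of differences = -3.2750
Numerator Σ(Δz_t−Δz̄)(Δz_{t+1}−Δz̄) = -597.4481
Denominator Σ(Δz_t−Δz̄)² = 1929.4350
r_1(Δz) = -597.4481 / 1929.4350 = -0.310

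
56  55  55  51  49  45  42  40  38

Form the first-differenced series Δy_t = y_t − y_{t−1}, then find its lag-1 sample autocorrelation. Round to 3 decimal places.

-0.060

First differences Δy: -1, 0, -4, -2, -4, -3, -2, -2
Mean of differences = -2.2500
Numerator Σ(Δy_t−Δȳ)(Δy_{t+1}−Δȳ) = -0.8125
Denominator Σ(Δy_t−Δȳ)² = 13.5000
r_1(Δy) = -0.8125 / 13.5000 = -0.060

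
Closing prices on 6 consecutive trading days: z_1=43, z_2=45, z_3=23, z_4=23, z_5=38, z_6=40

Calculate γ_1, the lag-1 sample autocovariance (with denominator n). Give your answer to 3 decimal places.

14.426

Mean z̄ = (43 + 45 + 23 + 23 + 38 + 40)/6 = 35.3333
Deviations: 7.6667, 9.6667, -12.3333, -12.3333, 2.6667, 4.6667
Σ_{t=1}^{5}(z_t−z̄)(z_{t+1}−z̄) = 86.5556
γ_1 = 86.5556 / 6 = 14.426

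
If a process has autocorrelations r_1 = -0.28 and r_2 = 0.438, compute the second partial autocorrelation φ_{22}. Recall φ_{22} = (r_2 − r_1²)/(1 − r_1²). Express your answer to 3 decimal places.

0.390

φ_{22} = (r_2 − r_1²) / (1 − r_1²)
r_1² = (-0.28)² = 0.0784
Numerator = 0.438 − 0.0784 = 0.3596; denominator = 1 − 0.0784 = 0.9216
φ_{22} = 0.3596 / 0.9216 = 0.390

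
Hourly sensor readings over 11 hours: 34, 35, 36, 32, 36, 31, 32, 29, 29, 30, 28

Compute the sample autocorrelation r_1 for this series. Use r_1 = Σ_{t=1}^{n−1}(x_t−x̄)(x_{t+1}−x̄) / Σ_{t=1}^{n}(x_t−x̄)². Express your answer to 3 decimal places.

Mean x̄ = (34 + 35 + 36 + 32 + 36 + 31 + 32 + 29 + 29 + 30 + 28)/11 = 32.0000
Numerator Σ_{t=1}^{10}(x_t−x̄)(x_{t+1}−x̄) = 37.0000
Denominator Σ(x_t−x̄)² = 84.0000
r_1 = 37.0000 / 84.0000 = 0.440

0.440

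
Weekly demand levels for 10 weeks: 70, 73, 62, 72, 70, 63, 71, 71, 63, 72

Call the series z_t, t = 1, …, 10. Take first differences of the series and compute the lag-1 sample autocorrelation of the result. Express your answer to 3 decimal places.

First differences Δz: 3, -11, 10, -2, -7, 8, 0, -8, 9
Mean of differences = 0.2222
Numerator Σ(Δz_t−Δz̄)(Δz_{t+1}−Δz̄) = -274.8272
Denominator Σ(Δz_t−Δz̄)² = 491.5556
r_1(Δz) = -274.8272 / 491.5556 = -0.559

-0.559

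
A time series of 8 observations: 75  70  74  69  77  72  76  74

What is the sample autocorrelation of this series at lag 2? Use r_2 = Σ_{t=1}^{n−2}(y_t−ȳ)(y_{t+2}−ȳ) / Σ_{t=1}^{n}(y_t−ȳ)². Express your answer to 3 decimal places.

0.586

Mean ȳ = (75 + 70 + 74 + 69 + 77 + 72 + 76 + 74)/8 = 73.3750
Deviations from mean: 1.6250, -3.3750, 0.6250, -4.3750, 3.6250, -1.3750, 2.6250, 0.6250
Σ(y_t−ȳ)(y_{t+2}−ȳ) = (1.0156) + (14.7656) + (2.2656) + (6.0156) + (9.5156) + (-0.8594) = 32.7188
Denominator Σ(y_t−ȳ)² = 55.8750
r_2 = 32.7188 / 55.8750 = 0.586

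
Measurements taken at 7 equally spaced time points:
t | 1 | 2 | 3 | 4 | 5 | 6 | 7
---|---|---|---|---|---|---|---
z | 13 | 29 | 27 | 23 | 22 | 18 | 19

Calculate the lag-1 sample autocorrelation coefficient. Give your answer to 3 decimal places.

-0.041

Mean z̄ = (13 + 29 + 27 + 23 + 22 + 18 + 19)/7 = 21.5714
Numerator Σ_{t=1}^{6}(z_t−z̄)(z_{t+1}−z̄) = -7.3265
Denominator Σ(z_t−z̄)² = 179.7143
r_1 = -7.3265 / 179.7143 = -0.041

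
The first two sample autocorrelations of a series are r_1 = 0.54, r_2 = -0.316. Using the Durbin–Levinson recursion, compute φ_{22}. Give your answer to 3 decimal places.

-0.858

φ_{22} = (r_2 − r_1²) / (1 − r_1²)
r_1² = (0.54)² = 0.2916
Numerator = -0.316 − 0.2916 = -0.6076; denominator = 1 − 0.2916 = 0.7084
φ_{22} = -0.6076 / 0.7084 = -0.858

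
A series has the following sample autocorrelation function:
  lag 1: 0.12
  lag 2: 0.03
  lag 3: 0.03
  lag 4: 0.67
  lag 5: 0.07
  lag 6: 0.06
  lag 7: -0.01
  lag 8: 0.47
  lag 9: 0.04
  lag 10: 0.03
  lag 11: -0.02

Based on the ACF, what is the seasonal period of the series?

The largest autocorrelation is r_4 = 0.67, with a weaker echo at lag 8 (0.47); the remaining lags stay at or below 0.12.
The dominant spike at lag 4 indicates a seasonal period of 4.

4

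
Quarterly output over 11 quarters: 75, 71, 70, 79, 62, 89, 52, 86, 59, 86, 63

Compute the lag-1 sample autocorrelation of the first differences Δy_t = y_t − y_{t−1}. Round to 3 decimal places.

-0.913

First differences Δy: -4, -1, 9, -17, 27, -37, 34, -27, 27, -23
Mean of differences = -1.2000
Numerator Σ(Δy_t−Δȳ)(Δy_{t+1}−Δȳ) = -5125.4400
Denominator Σ(Δy_t−Δȳ)² = 5613.6000
r_1(Δy) = -5125.4400 / 5613.6000 = -0.913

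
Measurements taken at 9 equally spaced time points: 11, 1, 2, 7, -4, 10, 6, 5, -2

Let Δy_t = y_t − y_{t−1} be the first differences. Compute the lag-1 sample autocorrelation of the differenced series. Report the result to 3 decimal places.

First differences Δy: -10, 1, 5, -11, 14, -4, -1, -7
Mean of differences = -1.6250
Numerator Σ(Δy_t−Δȳ)(Δy_{t+1}−Δȳ) = -255.1406
Denominator Σ(Δy_t−Δȳ)² = 487.8750
r_1(Δy) = -255.1406 / 487.8750 = -0.523

-0.523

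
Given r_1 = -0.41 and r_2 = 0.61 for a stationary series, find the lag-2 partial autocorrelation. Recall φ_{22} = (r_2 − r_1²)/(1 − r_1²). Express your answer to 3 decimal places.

0.531

φ_{22} = (r_2 − r_1²) / (1 − r_1²)
r_1² = (-0.41)² = 0.1681
Numerator = 0.61 − 0.1681 = 0.4419; denominator = 1 − 0.1681 = 0.8319
φ_{22} = 0.4419 / 0.8319 = 0.531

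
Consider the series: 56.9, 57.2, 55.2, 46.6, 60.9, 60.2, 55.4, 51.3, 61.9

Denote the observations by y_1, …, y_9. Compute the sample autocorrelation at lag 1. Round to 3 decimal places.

Mean ȳ = (56.9 + 57.2 + 55.2 + 46.6 + 60.9 + 60.2 + 55.4 + 51.3 + 61.9)/9 = 56.1778
Numerator Σ_{t=1}^{8}(y_t−ȳ)(y_{t+1}−ȳ) = -44.3772
Denominator Σ(y_t−ȳ)² = 189.8756
r_1 = -44.3772 / 189.8756 = -0.234

-0.234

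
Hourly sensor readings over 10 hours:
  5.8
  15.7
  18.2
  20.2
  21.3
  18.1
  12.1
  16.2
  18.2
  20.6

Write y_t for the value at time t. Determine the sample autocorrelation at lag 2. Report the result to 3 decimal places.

-0.196

Mean ȳ = (5.8 + 15.7 + 18.2 + 20.2 + 21.3 + 18.1 + 12.1 + 16.2 + 18.2 + 20.6)/10 = 16.6400
Numerator Σ_{t=1}^{8}(y_t−ȳ)(y_{t+2}−ȳ) = -38.4132
Denominator Σ(y_t−ȳ)² = 196.2640
r_2 = -38.4132 / 196.2640 = -0.196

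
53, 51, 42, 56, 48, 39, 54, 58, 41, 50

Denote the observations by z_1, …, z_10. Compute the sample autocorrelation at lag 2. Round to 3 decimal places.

Mean z̄ = (53 + 51 + 42 + 56 + 48 + 39 + 54 + 58 + 41 + 50)/10 = 49.2000
Numerator Σ_{t=1}^{8}(z_t−z̄)(z_{t+2}−z̄) = -203.6800
Denominator Σ(z_t−z̄)² = 389.6000
r_2 = -203.6800 / 389.6000 = -0.523

-0.523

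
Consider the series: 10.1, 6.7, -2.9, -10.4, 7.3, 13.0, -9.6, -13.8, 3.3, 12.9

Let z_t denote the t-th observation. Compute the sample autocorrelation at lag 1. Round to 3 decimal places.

0.120

Mean z̄ = (10.1 + 6.7 − 2.9 − 10.4 + 7.3 + 13.0 − 9.6 − 13.8 + 3.3 + 12.9)/10 = 1.6600
Numerator Σ_{t=1}^{9}(z_t−z̄)(z_{t+1}−z̄) = 109.9584
Denominator Σ(z_t−z̄)² = 918.1040
r_1 = 109.9584 / 918.1040 = 0.120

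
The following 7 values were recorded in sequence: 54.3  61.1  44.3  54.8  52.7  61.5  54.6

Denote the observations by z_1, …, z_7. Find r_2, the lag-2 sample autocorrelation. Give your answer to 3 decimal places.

Mean z̄ = (54.3 + 61.1 + 44.3 + 54.8 + 52.7 + 61.5 + 54.6)/7 = 54.7571
Σ(z_t−z̄)(z_{t+2}−z̄) = (4.7804) + (0.2718) + (21.5118) + (0.2890) + (0.3233) = 27.1763
Denominator Σ(z_t−z̄)² = 199.5171
r_2 = 27.1763 / 199.5171 = 0.136

0.136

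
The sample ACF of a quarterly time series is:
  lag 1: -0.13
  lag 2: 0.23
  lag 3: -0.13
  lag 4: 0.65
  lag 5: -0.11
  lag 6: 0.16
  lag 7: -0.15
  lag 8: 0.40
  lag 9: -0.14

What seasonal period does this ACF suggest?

4

The largest autocorrelation is r_4 = 0.65, with a weaker echo at lag 8 (0.40); the remaining lags stay at or below 0.23.
The dominant spike at lag 4 indicates a seasonal period of 4.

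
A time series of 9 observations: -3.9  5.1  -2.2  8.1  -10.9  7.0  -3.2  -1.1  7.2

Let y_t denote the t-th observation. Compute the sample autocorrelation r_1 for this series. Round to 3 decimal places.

-0.717

Mean ȳ = (-3.9 + 5.1 − 2.2 + 8.1 − 10.9 + 7.0 − 3.2 − 1.1 + 7.2)/9 = 0.6778
Numerator Σ_{t=1}^{8}(y_t−ȳ)(y_{t+1}−ȳ) = -242.6772
Denominator Σ(y_t−ȳ)² = 338.6356
r_1 = -242.6772 / 338.6356 = -0.717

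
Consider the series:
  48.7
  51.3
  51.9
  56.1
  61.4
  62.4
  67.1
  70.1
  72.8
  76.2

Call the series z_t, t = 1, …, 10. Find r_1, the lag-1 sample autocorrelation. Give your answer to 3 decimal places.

0.712

Mean z̄ = (48.7 + 51.3 + 51.9 + 56.1 + 61.4 + 62.4 + 67.1 + 70.1 + 72.8 + 76.2)/10 = 61.8000
Numerator Σ_{t=1}^{9}(z_t−z̄)(z_{t+1}−z̄) = 596.8400
Denominator Σ(z_t−z̄)² = 838.2200
r_1 = 596.8400 / 838.2200 = 0.712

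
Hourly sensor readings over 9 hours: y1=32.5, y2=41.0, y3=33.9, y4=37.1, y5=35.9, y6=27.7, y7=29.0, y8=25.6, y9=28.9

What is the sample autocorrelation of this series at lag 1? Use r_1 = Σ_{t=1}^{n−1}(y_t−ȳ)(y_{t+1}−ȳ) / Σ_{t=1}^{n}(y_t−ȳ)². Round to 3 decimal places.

Mean ȳ = (32.5 + 41.0 + 33.9 + 37.1 + 35.9 + 27.7 + 29.0 + 25.6 + 28.9)/9 = 32.4000
Numerator Σ_{t=1}^{8}(y_t−ȳ)(y_{t+1}−ȳ) = 83.7100
Denominator Σ(y_t−ȳ)² = 202.7000
r_1 = 83.7100 / 202.7000 = 0.413

0.413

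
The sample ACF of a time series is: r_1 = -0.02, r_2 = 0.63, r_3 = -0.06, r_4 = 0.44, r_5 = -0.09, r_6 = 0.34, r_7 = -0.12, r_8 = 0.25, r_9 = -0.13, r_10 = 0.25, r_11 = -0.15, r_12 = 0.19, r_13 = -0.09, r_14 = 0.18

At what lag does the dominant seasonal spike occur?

2

The largest autocorrelation is r_2 = 0.63, with weaker echoes at lags 4 (0.44), 6 (0.34), 8 (0.25), 10 (0.25), 12 (0.19) and 14 (0.18); the remaining lags stay at or below -0.02.
The dominant spike at lag 2 indicates a seasonal period of 2.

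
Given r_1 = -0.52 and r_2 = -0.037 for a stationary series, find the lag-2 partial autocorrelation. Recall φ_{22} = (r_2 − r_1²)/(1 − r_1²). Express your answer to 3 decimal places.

φ_{22} = (r_2 − r_1²) / (1 − r_1²)
r_1² = (-0.52)² = 0.2704
Numerator = -0.037 − 0.2704 = -0.3074; denominator = 1 − 0.2704 = 0.7296
φ_{22} = -0.3074 / 0.7296 = -0.421

-0.421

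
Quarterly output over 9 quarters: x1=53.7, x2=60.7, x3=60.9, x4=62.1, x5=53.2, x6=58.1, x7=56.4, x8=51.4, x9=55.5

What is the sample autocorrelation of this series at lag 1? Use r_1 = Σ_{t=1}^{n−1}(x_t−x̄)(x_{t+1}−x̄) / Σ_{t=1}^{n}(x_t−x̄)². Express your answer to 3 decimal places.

0.087

Mean x̄ = (53.7 + 60.7 + 60.9 + 62.1 + 53.2 + 58.1 + 56.4 + 51.4 + 55.5)/9 = 56.8889
Numerator Σ_{t=1}^{8}(x_t−x̄)(x_{t+1}−x̄) = 10.0599
Denominator Σ(x_t−x̄)² = 115.3089
r_1 = 10.0599 / 115.3089 = 0.087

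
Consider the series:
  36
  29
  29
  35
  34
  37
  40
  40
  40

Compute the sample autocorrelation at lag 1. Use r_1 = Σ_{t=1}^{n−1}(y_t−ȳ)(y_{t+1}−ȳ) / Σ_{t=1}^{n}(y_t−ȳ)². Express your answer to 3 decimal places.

Mean ȳ = (36 + 29 + 29 + 35 + 34 + 37 + 40 + 40 + 40)/9 = 35.5556
Numerator Σ_{t=1}^{8}(y_t−ȳ)(y_{t+1}−ȳ) = 88.2469
Denominator Σ(y_t−ȳ)² = 150.2222
r_1 = 88.2469 / 150.2222 = 0.587

0.587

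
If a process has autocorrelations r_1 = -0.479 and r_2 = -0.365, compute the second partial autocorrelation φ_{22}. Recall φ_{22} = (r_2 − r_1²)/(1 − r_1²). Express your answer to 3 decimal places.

-0.771

φ_{22} = (r_2 − r_1²) / (1 − r_1²)
r_1² = (-0.479)² = 0.229441
Numerator = -0.365 − 0.2294 = -0.5944; denominator = 1 − 0.2294 = 0.7706
φ_{22} = -0.5944 / 0.7706 = -0.771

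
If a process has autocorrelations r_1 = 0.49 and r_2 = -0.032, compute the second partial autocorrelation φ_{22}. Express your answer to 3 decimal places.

φ_{22} = (r_2 − r_1²) / (1 − r_1²)
r_1² = (0.49)² = 0.2401
Numerator = -0.032 − 0.2401 = -0.2721; denominator = 1 − 0.2401 = 0.7599
φ_{22} = -0.2721 / 0.7599 = -0.358

-0.358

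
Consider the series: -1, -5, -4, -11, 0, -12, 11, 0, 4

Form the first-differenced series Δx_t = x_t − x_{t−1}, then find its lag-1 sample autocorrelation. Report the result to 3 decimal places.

First differences Δx: -4, 1, -7, 11, -12, 23, -11, 4
Mean of differences = 0.6250
Numerator Σ(Δx_t−Δx̄)(Δx_{t+1}−Δx̄) = -796.5156
Denominator Σ(Δx_t−Δx̄)² = 993.8750
r_1(Δx) = -796.5156 / 993.8750 = -0.801

-0.801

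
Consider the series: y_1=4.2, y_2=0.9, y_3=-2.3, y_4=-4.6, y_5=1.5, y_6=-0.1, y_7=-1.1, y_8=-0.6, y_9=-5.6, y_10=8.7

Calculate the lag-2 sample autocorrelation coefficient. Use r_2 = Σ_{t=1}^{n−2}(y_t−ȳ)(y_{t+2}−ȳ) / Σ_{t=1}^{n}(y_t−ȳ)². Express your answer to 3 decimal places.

-0.108

Mean ȳ = (4.2 + 0.9 − 2.3 − 4.6 + 1.5 − 0.1 − 1.1 − 0.6 − 5.6 + 8.7)/10 = 0.1000
Numerator Σ_{t=1}^{8}(y_t−ȳ)(y_{t+2}−ȳ) = -16.7400
Denominator Σ(y_t−ȳ)² = 155.6800
r_2 = -16.7400 / 155.6800 = -0.108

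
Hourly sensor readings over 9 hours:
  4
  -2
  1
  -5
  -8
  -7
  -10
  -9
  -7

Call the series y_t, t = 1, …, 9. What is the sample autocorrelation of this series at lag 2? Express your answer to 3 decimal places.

0.380

Mean ȳ = (4 − 2 + 1 − 5 − 8 − 7 − 10 − 9 − 7)/9 = -4.7778
Numerator Σ_{t=1}^{7}(y_t−ȳ)(y_{t+2}−ȳ) = 69.7901
Denominator Σ(y_t−ȳ)² = 183.5556
r_2 = 69.7901 / 183.5556 = 0.380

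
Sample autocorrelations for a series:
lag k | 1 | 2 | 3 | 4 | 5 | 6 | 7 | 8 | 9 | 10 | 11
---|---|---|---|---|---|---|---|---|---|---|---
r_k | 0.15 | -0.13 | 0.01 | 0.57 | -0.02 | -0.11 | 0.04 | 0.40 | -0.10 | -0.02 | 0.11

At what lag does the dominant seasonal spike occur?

The largest autocorrelation is r_4 = 0.57, with a weaker echo at lag 8 (0.40); the remaining lags stay at or below 0.15.
The dominant spike at lag 4 indicates a seasonal period of 4.

4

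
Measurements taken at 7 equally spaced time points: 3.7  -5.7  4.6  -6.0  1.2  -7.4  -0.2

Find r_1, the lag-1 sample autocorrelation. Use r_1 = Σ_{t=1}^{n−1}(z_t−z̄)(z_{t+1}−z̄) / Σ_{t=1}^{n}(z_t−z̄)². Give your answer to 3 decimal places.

-0.755

Mean z̄ = (3.7 − 5.7 + 4.6 − 6.0 + 1.2 − 7.4 − 0.2)/7 = -1.4000
Deviations from mean: 5.1000, -4.3000, 6.0000, -4.6000, 2.6000, -6.0000, 1.2000
Σ(z_t−z̄)(z_{t+1}−z̄) = (-21.9300) + (-25.8000) + (-27.6000) + (-11.9600) + (-15.6000) + (-7.2000) = -110.0900
Denominator Σ(z_t−z̄)² = 145.8600
r_1 = -110.0900 / 145.8600 = -0.755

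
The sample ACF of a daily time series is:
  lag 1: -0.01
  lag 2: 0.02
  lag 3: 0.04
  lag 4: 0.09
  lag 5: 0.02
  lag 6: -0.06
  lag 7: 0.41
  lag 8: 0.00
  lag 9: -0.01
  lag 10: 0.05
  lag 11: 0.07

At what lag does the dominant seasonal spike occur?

The largest autocorrelation is r_7 = 0.41; the remaining lags stay at or below 0.09.
The dominant spike at lag 7 indicates a seasonal period of 7.

7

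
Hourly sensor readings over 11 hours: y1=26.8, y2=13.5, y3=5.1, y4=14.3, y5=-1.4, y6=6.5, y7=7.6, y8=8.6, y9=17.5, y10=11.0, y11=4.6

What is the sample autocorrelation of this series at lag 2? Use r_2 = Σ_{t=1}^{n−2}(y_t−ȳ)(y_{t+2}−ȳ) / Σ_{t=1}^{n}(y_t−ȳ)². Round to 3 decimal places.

Mean ȳ = (26.8 + 13.5 + 5.1 + 14.3 − 1.4 + 6.5 + 7.6 + 8.6 + 17.5 + 11.0 + 4.6)/11 = 10.3727
Numerator Σ_{t=1}^{9}(y_t−ȳ)(y_{t+2}−ȳ) = -49.9797
Denominator Σ(y_t−ȳ)² = 571.8018
r_2 = -49.9797 / 571.8018 = -0.087

-0.087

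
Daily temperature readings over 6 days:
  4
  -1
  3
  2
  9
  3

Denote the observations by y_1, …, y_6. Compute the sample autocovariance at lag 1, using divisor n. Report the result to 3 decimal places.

-1.741

Mean ȳ = (4 − 1 + 3 + 2 + 9 + 3)/6 = 3.3333
Deviations: 0.6667, -4.3333, -0.3333, -1.3333, 5.6667, -0.3333
Σ_{t=1}^{5}(y_t−ȳ)(y_{t+1}−ȳ) = -10.4444
γ_1 = -10.4444 / 6 = -1.741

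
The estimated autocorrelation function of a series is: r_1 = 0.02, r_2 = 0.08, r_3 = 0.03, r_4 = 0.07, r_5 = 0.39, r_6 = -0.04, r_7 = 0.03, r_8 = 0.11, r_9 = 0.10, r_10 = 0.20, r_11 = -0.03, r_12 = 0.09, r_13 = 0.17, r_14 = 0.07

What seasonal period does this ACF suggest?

5

The largest autocorrelation is r_5 = 0.39, with a weaker echo at lag 10 (0.20); the remaining lags stay at or below 0.17.
The dominant spike at lag 5 indicates a seasonal period of 5.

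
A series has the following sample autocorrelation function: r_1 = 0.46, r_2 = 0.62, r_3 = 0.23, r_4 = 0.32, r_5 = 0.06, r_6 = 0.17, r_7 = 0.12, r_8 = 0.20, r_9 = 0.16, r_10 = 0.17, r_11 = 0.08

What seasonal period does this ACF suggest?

The largest autocorrelation is r_2 = 0.62; the remaining lags stay at or below 0.46.
The dominant spike at lag 2 indicates a seasonal period of 2.

2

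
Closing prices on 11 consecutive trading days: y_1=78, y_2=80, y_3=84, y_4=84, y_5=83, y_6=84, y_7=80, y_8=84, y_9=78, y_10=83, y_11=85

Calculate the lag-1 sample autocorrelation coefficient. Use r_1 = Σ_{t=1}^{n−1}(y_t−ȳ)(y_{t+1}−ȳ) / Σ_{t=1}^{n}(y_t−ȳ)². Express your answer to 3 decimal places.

Mean ȳ = (78 + 80 + 84 + 84 + 83 + 84 + 80 + 84 + 78 + 83 + 85)/11 = 82.0909
Numerator Σ_{t=1}^{10}(y_t−ȳ)(y_{t+1}−ȳ) = -5.1901
Denominator Σ(y_t−ȳ)² = 66.9091
r_1 = -5.1901 / 66.9091 = -0.078

-0.078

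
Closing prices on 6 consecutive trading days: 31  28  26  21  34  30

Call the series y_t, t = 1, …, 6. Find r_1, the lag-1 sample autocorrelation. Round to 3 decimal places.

Mean ȳ = (31 + 28 + 26 + 21 + 34 + 30)/6 = 28.3333
Numerator Σ_{t=1}^{5}(y_t−ȳ)(y_{t+1}−ȳ) = -15.1111
Denominator Σ(y_t−ȳ)² = 101.3333
r_1 = -15.1111 / 101.3333 = -0.149

-0.149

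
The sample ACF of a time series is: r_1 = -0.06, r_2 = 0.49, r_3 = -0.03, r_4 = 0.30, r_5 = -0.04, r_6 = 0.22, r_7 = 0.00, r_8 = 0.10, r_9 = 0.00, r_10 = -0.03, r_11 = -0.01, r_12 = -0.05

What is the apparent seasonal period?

The largest autocorrelation is r_2 = 0.49, with weaker echoes at lags 4 (0.30) and 6 (0.22); the remaining lags stay at or below 0.10.
The dominant spike at lag 2 indicates a seasonal period of 2.

2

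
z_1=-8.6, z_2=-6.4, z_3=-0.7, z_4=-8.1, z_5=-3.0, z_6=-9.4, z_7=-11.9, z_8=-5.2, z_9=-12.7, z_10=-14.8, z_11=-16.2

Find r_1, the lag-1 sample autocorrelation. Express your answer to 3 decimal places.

0.302

Mean z̄ = (-8.6 − 6.4 − 0.7 − 8.1 − 3.0 − 9.4 − 11.9 − 5.2 − 12.7 − 14.8 − 16.2)/11 = -8.8182
Numerator Σ_{t=1}^{10}(z_t−z̄)(z_{t+1}−z̄) = 70.7569
Denominator Σ(z_t−z̄)² = 234.4364
r_1 = 70.7569 / 234.4364 = 0.302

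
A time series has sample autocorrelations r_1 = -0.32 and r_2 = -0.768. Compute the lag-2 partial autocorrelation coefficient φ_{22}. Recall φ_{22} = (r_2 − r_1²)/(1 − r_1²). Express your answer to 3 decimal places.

φ_{22} = (r_2 − r_1²) / (1 − r_1²)
r_1² = (-0.32)² = 0.1024
Numerator = -0.768 − 0.1024 = -0.8704; denominator = 1 − 0.1024 = 0.8976
φ_{22} = -0.8704 / 0.8976 = -0.970

-0.970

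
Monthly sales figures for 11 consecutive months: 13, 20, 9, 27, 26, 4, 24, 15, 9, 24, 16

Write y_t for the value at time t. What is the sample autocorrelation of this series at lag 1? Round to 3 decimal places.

-0.487

Mean ȳ = (13 + 20 + 9 + 27 + 26 + 4 + 24 + 15 + 9 + 24 + 16)/11 = 17.0000
Numerator Σ_{t=1}^{10}(y_t−ȳ)(y_{t+1}−ȳ) = -295.0000
Denominator Σ(y_t−ȳ)² = 606.0000
r_1 = -295.0000 / 606.0000 = -0.487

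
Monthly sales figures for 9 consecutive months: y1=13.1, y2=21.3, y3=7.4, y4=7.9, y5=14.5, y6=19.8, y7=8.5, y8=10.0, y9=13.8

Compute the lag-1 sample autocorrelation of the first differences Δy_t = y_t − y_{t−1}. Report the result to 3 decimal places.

First differences Δy: 8.2, -13.9, 0.5, 6.6, 5.3, -11.3, 1.5, 3.8
Mean of differences = 0.0875
Numerator Σ(Δy_t−Δȳ)(Δy_{t+1}−Δȳ) = -152.8089
Denominator Σ(Δy_t−Δȳ)² = 476.6688
r_1(Δy) = -152.8089 / 476.6688 = -0.321

-0.321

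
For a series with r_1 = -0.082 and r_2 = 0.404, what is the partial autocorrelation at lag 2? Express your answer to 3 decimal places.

0.400

φ_{22} = (r_2 − r_1²) / (1 − r_1²)
r_1² = (-0.082)² = 0.006724
Numerator = 0.404 − 0.0067 = 0.3973; denominator = 1 − 0.0067 = 0.9933
φ_{22} = 0.3973 / 0.9933 = 0.400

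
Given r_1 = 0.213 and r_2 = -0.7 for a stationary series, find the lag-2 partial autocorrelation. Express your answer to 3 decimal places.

φ_{22} = (r_2 − r_1²) / (1 − r_1²)
r_1² = (0.213)² = 0.045369
Numerator = -0.7 − 0.0454 = -0.7454; denominator = 1 − 0.0454 = 0.9546
φ_{22} = -0.7454 / 0.9546 = -0.781

-0.781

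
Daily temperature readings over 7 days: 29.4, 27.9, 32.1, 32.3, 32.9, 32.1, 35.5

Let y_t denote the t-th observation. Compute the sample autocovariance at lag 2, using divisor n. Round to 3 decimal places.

0.283

Mean ȳ = (29.4 + 27.9 + 32.1 + 32.3 + 32.9 + 32.1 + 35.5)/7 = 31.7429
Σ_{t=1}^{5}(y_t−ȳ)(y_{t+2}−ȳ) = 1.9820
γ_2 = 1.9820 / 7 = 0.283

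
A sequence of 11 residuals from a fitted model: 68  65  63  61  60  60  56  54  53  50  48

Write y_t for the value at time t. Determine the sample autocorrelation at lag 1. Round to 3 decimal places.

0.685

Mean ȳ = (68 + 65 + 63 + 61 + 60 + 60 + 56 + 54 + 53 + 50 + 48)/11 = 58.0000
Numerator Σ_{t=1}^{10}(y_t−ȳ)(y_{t+1}−ȳ) = 274.0000
Denominator Σ(y_t−ȳ)² = 400.0000
r_1 = 274.0000 / 400.0000 = 0.685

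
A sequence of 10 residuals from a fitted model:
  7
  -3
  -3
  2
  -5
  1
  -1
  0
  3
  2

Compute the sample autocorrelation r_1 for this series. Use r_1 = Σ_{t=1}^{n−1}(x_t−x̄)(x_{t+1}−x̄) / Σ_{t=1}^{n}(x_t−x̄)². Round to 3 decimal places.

-0.239

Mean x̄ = (7 − 3 − 3 + 2 − 5 + 1 − 1 + 0 + 3 + 2)/10 = 0.3000
Numerator Σ_{t=1}^{9}(x_t−x̄)(x_{t+1}−x̄) = -26.2900
Denominator Σ(x_t−x̄)² = 110.1000
r_1 = -26.2900 / 110.1000 = -0.239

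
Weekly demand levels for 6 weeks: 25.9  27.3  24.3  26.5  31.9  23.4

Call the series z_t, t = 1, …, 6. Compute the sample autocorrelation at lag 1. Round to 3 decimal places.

-0.430

Mean z̄ = (25.9 + 27.3 + 24.3 + 26.5 + 31.9 + 23.4)/6 = 26.5500
Numerator Σ_{t=1}^{5}(z_t−z̄)(z_{t+1}−z̄) = -19.1825
Denominator Σ(z_t−z̄)² = 44.5950
r_1 = -19.1825 / 44.5950 = -0.430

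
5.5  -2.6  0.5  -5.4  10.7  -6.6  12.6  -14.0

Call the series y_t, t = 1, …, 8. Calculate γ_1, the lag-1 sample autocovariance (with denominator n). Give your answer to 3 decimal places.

-50.884

Mean ȳ = (5.5 − 2.6 + 0.5 − 5.4 + 10.7 − 6.6 + 12.6 − 14.0)/8 = 0.0875
Deviations: 5.4125, -2.6875, 0.4125, -5.4875, 10.6125, -6.6875, 12.5125, -14.0875
Σ_{t=1}^{7}(y_t−ȳ)(y_{t+1}−ȳ) = -407.0727
γ_1 = -407.0727 / 8 = -50.884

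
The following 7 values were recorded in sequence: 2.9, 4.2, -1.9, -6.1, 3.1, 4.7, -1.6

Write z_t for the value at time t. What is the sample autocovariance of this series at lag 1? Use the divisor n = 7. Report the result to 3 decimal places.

Mean z̄ = (2.9 + 4.2 − 1.9 − 6.1 + 3.1 + 4.7 − 1.6)/7 = 0.7571
Σ_{t=1}^{6}(z_t−z̄)(z_{t+1}−z̄) = 0.3282
γ_1 = 0.3282 / 7 = 0.047

0.047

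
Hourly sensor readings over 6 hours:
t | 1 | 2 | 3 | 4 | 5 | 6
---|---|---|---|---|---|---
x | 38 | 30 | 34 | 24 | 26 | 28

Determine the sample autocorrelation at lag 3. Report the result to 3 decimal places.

Mean x̄ = (38 + 30 + 34 + 24 + 26 + 28)/6 = 30.0000
Deviations from mean: 8.0000, 0.0000, 4.0000, -6.0000, -4.0000, -2.0000
Σ(x_t−x̄)(x_{t+3}−x̄) = (-48.0000) + (0.0000) + (-8.0000) = -56.0000
Denominator Σ(x_t−x̄)² = 136.0000
r_3 = -56.0000 / 136.0000 = -0.412

-0.412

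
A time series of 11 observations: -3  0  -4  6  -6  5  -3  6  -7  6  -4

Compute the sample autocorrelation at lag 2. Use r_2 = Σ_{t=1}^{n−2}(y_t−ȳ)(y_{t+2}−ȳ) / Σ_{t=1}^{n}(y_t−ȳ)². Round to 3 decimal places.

Mean ȳ = (-3 + 0 − 4 + 6 − 6 + 5 − 3 + 6 − 7 + 6 − 4)/11 = -0.3636
Numerator Σ_{t=1}^{9}(y_t−ȳ)(y_{t+2}−ȳ) = 197.6446
Denominator Σ(y_t−ȳ)² = 266.5455
r_2 = 197.6446 / 266.5455 = 0.742

0.742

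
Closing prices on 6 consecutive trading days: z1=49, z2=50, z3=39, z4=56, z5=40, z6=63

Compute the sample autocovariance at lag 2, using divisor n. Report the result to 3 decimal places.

Mean z̄ = (49 + 50 + 39 + 56 + 40 + 63)/6 = 49.5000
Deviations: -0.5000, 0.5000, -10.5000, 6.5000, -9.5000, 13.5000
Σ_{t=1}^{4}(z_t−z̄)(z_{t+2}−z̄) = 196.0000
γ_2 = 196.0000 / 6 = 32.667

32.667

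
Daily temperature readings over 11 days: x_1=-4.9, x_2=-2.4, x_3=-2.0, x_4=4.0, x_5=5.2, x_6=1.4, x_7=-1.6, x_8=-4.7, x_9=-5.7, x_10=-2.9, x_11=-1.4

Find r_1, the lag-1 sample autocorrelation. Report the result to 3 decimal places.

Mean x̄ = (-4.9 − 2.4 − 2.0 + 4.0 + 5.2 + 1.4 − 1.6 − 4.7 − 5.7 − 2.9 − 1.4)/11 = -1.3636
Numerator Σ_{t=1}^{10}(x_t−x̄)(x_{t+1}−x̄) = 75.5769
Denominator Σ(x_t−x̄)² = 125.8255
r_1 = 75.5769 / 125.8255 = 0.601

0.601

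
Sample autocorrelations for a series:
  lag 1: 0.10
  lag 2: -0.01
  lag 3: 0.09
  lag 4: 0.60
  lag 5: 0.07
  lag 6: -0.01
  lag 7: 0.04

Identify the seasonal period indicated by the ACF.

4

The largest autocorrelation is r_4 = 0.60; the remaining lags stay at or below 0.10.
The dominant spike at lag 4 indicates a seasonal period of 4.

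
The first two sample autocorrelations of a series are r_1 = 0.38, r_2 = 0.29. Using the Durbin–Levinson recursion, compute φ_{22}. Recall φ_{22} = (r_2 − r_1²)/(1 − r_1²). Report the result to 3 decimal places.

φ_{22} = (r_2 − r_1²) / (1 − r_1²)
r_1² = (0.38)² = 0.1444
Numerator = 0.29 − 0.1444 = 0.1456; denominator = 1 − 0.1444 = 0.8556
φ_{22} = 0.1456 / 0.8556 = 0.170

0.170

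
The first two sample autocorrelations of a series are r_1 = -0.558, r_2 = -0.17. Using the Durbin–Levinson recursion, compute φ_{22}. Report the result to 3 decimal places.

φ_{22} = (r_2 − r_1²) / (1 − r_1²)
r_1² = (-0.558)² = 0.311364
Numerator = -0.17 − 0.3114 = -0.4814; denominator = 1 − 0.3114 = 0.6886
φ_{22} = -0.4814 / 0.6886 = -0.699

-0.699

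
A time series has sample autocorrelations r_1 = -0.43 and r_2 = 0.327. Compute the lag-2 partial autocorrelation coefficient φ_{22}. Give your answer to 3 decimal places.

0.174

φ_{22} = (r_2 − r_1²) / (1 − r_1²)
r_1² = (-0.43)² = 0.1849
Numerator = 0.327 − 0.1849 = 0.1421; denominator = 1 − 0.1849 = 0.8151
φ_{22} = 0.1421 / 0.8151 = 0.174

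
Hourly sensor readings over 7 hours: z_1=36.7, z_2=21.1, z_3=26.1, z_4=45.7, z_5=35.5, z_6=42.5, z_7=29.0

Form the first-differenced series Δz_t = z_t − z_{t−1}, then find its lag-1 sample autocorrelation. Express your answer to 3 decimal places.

-0.327

First differences Δz: -15.6, 5.0, 19.6, -10.2, 7.0, -13.5
Mean of differences = -1.2833
Numerator Σ(Δz_t−Δz̄)(Δz_{t+1}−Δz̄) = -320.0036
Denominator Σ(Δz_t−Δz̄)² = 977.9283
r_1(Δz) = -320.0036 / 977.9283 = -0.327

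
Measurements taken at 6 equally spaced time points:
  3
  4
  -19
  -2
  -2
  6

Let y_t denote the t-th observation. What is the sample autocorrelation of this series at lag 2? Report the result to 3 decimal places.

Mean ȳ = (3 + 4 − 19 − 2 − 2 + 6)/6 = -1.6667
Numerator Σ_{t=1}^{4}(y_t−ȳ)(y_{t+2}−ȳ) = -79.5556
Denominator Σ(y_t−ȳ)² = 413.3333
r_2 = -79.5556 / 413.3333 = -0.192

-0.192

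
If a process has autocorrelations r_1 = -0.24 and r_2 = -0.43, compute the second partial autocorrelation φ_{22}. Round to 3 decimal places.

φ_{22} = (r_2 − r_1²) / (1 − r_1²)
r_1² = (-0.24)² = 0.0576
Numerator = -0.43 − 0.0576 = -0.4876; denominator = 1 − 0.0576 = 0.9424
φ_{22} = -0.4876 / 0.9424 = -0.517

-0.517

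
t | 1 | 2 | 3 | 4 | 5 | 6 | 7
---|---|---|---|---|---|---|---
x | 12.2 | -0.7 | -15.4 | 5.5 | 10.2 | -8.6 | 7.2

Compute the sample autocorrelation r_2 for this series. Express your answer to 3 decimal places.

-0.519

Mean x̄ = (12.2 − 0.7 − 15.4 + 5.5 + 10.2 − 8.6 + 7.2)/7 = 1.4857
Deviations from mean: 10.7143, -2.1857, -16.8857, 4.0143, 8.7143, -10.0857, 5.7143
Σ(x_t−x̄)(x_{t+2}−x̄) = (-180.9184) + (-8.7741) + (-147.1469) + (-40.4869) + (49.7959) = -327.5304
Denominator Σ(x_t−x̄)² = 631.1286
r_2 = -327.5304 / 631.1286 = -0.519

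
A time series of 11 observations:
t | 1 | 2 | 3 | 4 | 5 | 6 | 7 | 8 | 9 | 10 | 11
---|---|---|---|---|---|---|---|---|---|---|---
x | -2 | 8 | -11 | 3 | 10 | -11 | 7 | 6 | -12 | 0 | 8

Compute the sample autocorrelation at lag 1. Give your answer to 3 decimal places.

-0.458

Mean x̄ = (-2 + 8 − 11 + 3 + 10 − 11 + 7 + 6 − 12 + 0 + 8)/11 = 0.5455
Numerator Σ_{t=1}^{10}(x_t−x̄)(x_{t+1}−x̄) = -324.2975
Denominator Σ(x_t−x̄)² = 708.7273
r_1 = -324.2975 / 708.7273 = -0.458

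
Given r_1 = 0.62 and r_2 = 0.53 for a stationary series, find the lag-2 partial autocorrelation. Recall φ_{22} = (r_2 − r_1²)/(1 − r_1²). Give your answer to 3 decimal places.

φ_{22} = (r_2 − r_1²) / (1 − r_1²)
r_1² = (0.62)² = 0.3844
Numerator = 0.53 − 0.3844 = 0.1456; denominator = 1 − 0.3844 = 0.6156
φ_{22} = 0.1456 / 0.6156 = 0.237

0.237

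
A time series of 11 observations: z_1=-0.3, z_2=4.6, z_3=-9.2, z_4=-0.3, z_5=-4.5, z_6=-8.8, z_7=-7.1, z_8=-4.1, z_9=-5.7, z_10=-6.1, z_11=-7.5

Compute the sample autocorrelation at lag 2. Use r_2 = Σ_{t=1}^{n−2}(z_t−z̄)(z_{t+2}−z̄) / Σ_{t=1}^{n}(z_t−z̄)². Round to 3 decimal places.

0.029

Mean z̄ = (-0.3 + 4.6 − 9.2 − 0.3 − 4.5 − 8.8 − 7.1 − 4.1 − 5.7 − 6.1 − 7.5)/11 = -4.4545
Numerator Σ_{t=1}^{9}(z_t−z̄)(z_{t+2}−z̄) = 5.1486
Denominator Σ(z_t−z̄)² = 178.5673
r_2 = 5.1486 / 178.5673 = 0.029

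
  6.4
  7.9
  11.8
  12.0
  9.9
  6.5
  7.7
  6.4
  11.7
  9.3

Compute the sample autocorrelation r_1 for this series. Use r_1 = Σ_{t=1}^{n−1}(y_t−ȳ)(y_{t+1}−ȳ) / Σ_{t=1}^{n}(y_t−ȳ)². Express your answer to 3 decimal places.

Mean ȳ = (6.4 + 7.9 + 11.8 + 12.0 + 9.9 + 6.5 + 7.7 + 6.4 + 11.7 + 9.3)/10 = 8.9600
Numerator Σ_{t=1}^{9}(y_t−ȳ)(y_{t+1}−ȳ) = 9.1244
Denominator Σ(y_t−ȳ)² = 47.6840
r_1 = 9.1244 / 47.6840 = 0.191

0.191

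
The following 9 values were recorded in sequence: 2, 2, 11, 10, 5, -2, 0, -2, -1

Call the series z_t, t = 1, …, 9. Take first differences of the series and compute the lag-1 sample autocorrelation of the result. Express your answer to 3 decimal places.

First differences Δz: 0, 9, -1, -5, -7, 2, -2, 1
Mean of differences = -0.3750
Numerator Σ(Δz_t−Δz̄)(Δz_{t+1}−Δz̄) = 9.3594
Denominator Σ(Δz_t−Δz̄)² = 163.8750
r_1(Δz) = 9.3594 / 163.8750 = 0.057

0.057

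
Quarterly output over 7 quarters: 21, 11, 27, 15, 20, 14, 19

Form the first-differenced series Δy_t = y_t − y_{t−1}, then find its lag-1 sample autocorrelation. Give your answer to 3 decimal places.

First differences Δy: -10, 16, -12, 5, -6, 5
Mean of differences = -0.3333
Numerator Σ(Δy_t−Δȳ)(Δy_{t+1}−Δȳ) = -471.1111
Denominator Σ(Δy_t−Δȳ)² = 585.3333
r_1(Δy) = -471.1111 / 585.3333 = -0.805

-0.805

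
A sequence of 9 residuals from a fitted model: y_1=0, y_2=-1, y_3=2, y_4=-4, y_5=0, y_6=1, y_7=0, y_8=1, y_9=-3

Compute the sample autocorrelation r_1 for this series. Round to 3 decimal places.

Mean ȳ = (0 − 1 + 2 − 4 + 0 + 1 + 0 + 1 − 3)/9 = -0.4444
Numerator Σ_{t=1}^{8}(y_t−ȳ)(y_{t+1}−ȳ) = -13.6420
Denominator Σ(y_t−ȳ)² = 30.2222
r_1 = -13.6420 / 30.2222 = -0.451

-0.451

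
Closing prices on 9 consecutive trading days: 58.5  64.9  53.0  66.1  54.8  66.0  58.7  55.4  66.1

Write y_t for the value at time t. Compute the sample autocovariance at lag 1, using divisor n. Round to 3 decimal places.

Mean ȳ = (58.5 + 64.9 + 53.0 + 66.1 + 54.8 + 66.0 + 58.7 + 55.4 + 66.1)/9 = 60.3889
Σ_{t=1}^{8}(y_t−ȳ)(y_{t+1}−ȳ) = -176.8735
γ_1 = -176.8735 / 9 = -19.653

-19.653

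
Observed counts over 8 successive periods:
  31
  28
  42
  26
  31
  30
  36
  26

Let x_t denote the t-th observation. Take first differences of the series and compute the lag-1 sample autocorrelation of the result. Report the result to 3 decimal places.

First differences Δx: -3, 14, -16, 5, -1, 6, -10
Mean of differences = -0.7143
Numerator Σ(Δx_t−Δx̄)(Δx_{t+1}−Δx̄) = -411.7959
Denominator Σ(Δx_t−Δx̄)² = 619.4286
r_1(Δx) = -411.7959 / 619.4286 = -0.665

-0.665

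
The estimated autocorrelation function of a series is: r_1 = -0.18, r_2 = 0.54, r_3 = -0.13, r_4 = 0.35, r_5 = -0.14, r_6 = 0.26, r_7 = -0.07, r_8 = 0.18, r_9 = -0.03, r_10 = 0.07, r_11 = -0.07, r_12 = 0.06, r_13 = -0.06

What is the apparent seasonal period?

The largest autocorrelation is r_2 = 0.54, with weaker echoes at lags 4 (0.35), 6 (0.26) and 8 (0.18); the remaining lags stay at or below 0.07.
The dominant spike at lag 2 indicates a seasonal period of 2.

2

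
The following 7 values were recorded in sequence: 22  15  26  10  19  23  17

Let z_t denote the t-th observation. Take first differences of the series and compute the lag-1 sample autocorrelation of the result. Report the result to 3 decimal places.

First differences Δz: -7, 11, -16, 9, 4, -6
Mean of differences = -0.8333
Numerator Σ(Δz_t−Δz̄)(Δz_{t+1}−Δz̄) = -379.0278
Denominator Σ(Δz_t−Δz̄)² = 554.8333
r_1(Δz) = -379.0278 / 554.8333 = -0.683

-0.683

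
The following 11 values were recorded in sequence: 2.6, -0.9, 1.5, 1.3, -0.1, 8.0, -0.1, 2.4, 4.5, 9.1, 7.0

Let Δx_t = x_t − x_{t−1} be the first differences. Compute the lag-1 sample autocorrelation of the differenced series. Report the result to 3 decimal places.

First differences Δx: -3.5, 2.4, -0.2, -1.4, 8.1, -8.1, 2.5, 2.1, 4.6, -2.1
Mean of differences = 0.4400
Numerator Σ(Δx_t−Δx̄)(Δx_{t+1}−Δx̄) = -105.1436
Denominator Σ(Δx_t−Δx̄)² = 185.5240
r_1(Δx) = -105.1436 / 185.5240 = -0.567

-0.567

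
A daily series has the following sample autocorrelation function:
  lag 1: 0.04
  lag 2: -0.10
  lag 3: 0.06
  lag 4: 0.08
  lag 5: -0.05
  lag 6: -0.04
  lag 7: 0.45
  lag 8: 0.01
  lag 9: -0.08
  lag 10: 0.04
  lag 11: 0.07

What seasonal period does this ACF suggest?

The largest autocorrelation is r_7 = 0.45; the remaining lags stay at or below 0.08.
The dominant spike at lag 7 indicates a seasonal period of 7.

7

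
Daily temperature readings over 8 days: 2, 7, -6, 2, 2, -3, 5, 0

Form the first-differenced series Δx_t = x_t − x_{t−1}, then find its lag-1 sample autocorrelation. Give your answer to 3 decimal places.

-0.672

First differences Δx: 5, -13, 8, 0, -5, 8, -5
Mean of differences = -0.2857
Numerator Σ(Δx_t−Δx̄)(Δx_{t+1}−Δx̄) = -249.6531
Denominator Σ(Δx_t−Δx̄)² = 371.4286
r_1(Δx) = -249.6531 / 371.4286 = -0.672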